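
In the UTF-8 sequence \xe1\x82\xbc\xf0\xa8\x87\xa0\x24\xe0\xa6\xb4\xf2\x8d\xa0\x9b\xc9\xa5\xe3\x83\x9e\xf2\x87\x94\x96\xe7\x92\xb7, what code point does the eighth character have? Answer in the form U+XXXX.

U+87516

Offset 0: leading byte 0xE1 = 11100001 → 3-byte char #1 = E1 82 BC.
Offset 3: leading byte 0xF0 = 11110000 → 4-byte char #2 = F0 A8 87 A0.
Offset 7: leading byte 0x24 = 00100100 → 1-byte char #3 = 24.
Offset 8: leading byte 0xE0 = 11100000 → 3-byte char #4 = E0 A6 B4.
Offset 11: leading byte 0xF2 = 11110010 → 4-byte char #5 = F2 8D A0 9B.
Offset 15: leading byte 0xC9 = 11001001 → 2-byte char #6 = C9 A5.
Offset 17: leading byte 0xE3 = 11100011 → 3-byte char #7 = E3 83 9E.
Offset 20: leading byte 0xF2 = 11110010 → 4-byte char #8 = F2 87 94 96.
Leading byte 0xF2 = 11110010 matches 11110xxx → 4-byte sequence.
Byte 1: 0xF2 = 11110010, payload 010 (3 bits).
Byte 2: 0x87 = 10000111 (10xxxxxx ✓), payload 000111.
Byte 3: 0x94 = 10010100 (10xxxxxx ✓), payload 010100.
Byte 4: 0x96 = 10010110 (10xxxxxx ✓), payload 010110.
Concatenate: 010000111010100010110 = 0x87516 (21 bits → U+87516).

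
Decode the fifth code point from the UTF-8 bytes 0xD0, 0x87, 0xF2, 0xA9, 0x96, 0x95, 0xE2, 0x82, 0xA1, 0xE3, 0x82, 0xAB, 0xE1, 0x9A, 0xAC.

U+16AC

Offset 0: leading byte 0xD0 = 11010000 → 2-byte char #1 = D0 87.
Offset 2: leading byte 0xF2 = 11110010 → 4-byte char #2 = F2 A9 96 95.
Offset 6: leading byte 0xE2 = 11100010 → 3-byte char #3 = E2 82 A1.
Offset 9: leading byte 0xE3 = 11100011 → 3-byte char #4 = E3 82 AB.
Offset 12: leading byte 0xE1 = 11100001 → 3-byte char #5 = E1 9A AC.
Leading byte 0xE1 = 11100001 matches 1110xxxx → 3-byte sequence.
Byte 1: 0xE1 = 11100001, payload 0001 (4 bits).
Byte 2: 0x9A = 10011010 (10xxxxxx ✓), payload 011010.
Byte 3: 0xAC = 10101100 (10xxxxxx ✓), payload 101100.
Concatenate: 0001011010101100 = 0x16AC (16 bits → U+16AC).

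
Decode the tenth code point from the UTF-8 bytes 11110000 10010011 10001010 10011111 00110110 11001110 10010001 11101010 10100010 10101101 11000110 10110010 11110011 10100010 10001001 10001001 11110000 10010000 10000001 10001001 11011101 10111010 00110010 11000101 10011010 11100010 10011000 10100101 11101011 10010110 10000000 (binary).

U+015A

Offset 0: leading byte 0xF0 = 11110000 → 4-byte char #1 = F0 93 8A 9F.
Offset 4: leading byte 0x36 = 00110110 → 1-byte char #2 = 36.
Offset 5: leading byte 0xCE = 11001110 → 2-byte char #3 = CE 91.
Offset 7: leading byte 0xEA = 11101010 → 3-byte char #4 = EA A2 AD.
Offset 10: leading byte 0xC6 = 11000110 → 2-byte char #5 = C6 B2.
Offset 12: leading byte 0xF3 = 11110011 → 4-byte char #6 = F3 A2 89 89.
Offset 16: leading byte 0xF0 = 11110000 → 4-byte char #7 = F0 90 81 89.
Offset 20: leading byte 0xDD = 11011101 → 2-byte char #8 = DD BA.
Offset 22: leading byte 0x32 = 00110010 → 1-byte char #9 = 32.
Offset 23: leading byte 0xC5 = 11000101 → 2-byte char #10 = C5 9A.
Leading byte 0xC5 = 11000101 matches 110xxxxx → 2-byte sequence.
Byte 1: 0xC5 = 11000101, payload 00101 (5 bits).
Byte 2: 0x9A = 10011010 (10xxxxxx ✓), payload 011010.
Concatenate: 00101011010 = 0x15A (11 bits → U+015A).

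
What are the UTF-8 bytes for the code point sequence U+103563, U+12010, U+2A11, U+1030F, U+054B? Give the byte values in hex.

U+103563: 4-byte form → F4 83 95 A3.
U+12010: 4-byte form → F0 92 80 90.
U+2A11: 3-byte form → E2 A8 91.
U+1030F: 4-byte form → F0 90 8C 8F.
U+054B: 2-byte form → D5 8B.
Concatenated (17 bytes): F4 83 95 A3 F0 92 80 90 E2 A8 91 F0 90 8C 8F D5 8B.

F4 83 95 A3 F0 92 80 90 E2 A8 91 F0 90 8C 8F D5 8B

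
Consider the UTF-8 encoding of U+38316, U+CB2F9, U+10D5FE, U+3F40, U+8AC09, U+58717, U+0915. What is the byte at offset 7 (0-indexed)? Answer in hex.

U+38316 → 4-byte form F0 B8 8C 96 at offsets 0–3.
U+CB2F9 → 4-byte form F3 8B 8B B9 at offsets 4–7.
Offset 7 falls in char 2's range; it's byte 4 of F3 8B 8B B9 = 0xB9.

0xB9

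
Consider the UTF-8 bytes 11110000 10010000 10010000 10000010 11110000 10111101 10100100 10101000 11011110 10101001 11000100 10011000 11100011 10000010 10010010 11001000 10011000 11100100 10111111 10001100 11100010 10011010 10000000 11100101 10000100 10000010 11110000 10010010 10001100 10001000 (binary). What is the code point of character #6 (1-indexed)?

U+0218

Offset 0: leading byte 0xF0 = 11110000 → 4-byte char #1 = F0 90 90 82.
Offset 4: leading byte 0xF0 = 11110000 → 4-byte char #2 = F0 BD A4 A8.
Offset 8: leading byte 0xDE = 11011110 → 2-byte char #3 = DE A9.
Offset 10: leading byte 0xC4 = 11000100 → 2-byte char #4 = C4 98.
Offset 12: leading byte 0xE3 = 11100011 → 3-byte char #5 = E3 82 92.
Offset 15: leading byte 0xC8 = 11001000 → 2-byte char #6 = C8 98.
Leading byte 0xC8 = 11001000 matches 110xxxxx → 2-byte sequence.
Byte 1: 0xC8 = 11001000, payload 01000 (5 bits).
Byte 2: 0x98 = 10011000 (10xxxxxx ✓), payload 011000.
Concatenate: 01000011000 = 0x218 (11 bits → U+0218).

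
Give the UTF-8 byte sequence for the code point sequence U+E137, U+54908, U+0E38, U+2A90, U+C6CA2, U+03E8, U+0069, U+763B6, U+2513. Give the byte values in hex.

U+E137: 3-byte form → EE 84 B7.
U+54908: 4-byte form → F1 94 A4 88.
U+0E38: 3-byte form → E0 B8 B8.
U+2A90: 3-byte form → E2 AA 90.
U+C6CA2: 4-byte form → F3 86 B2 A2.
U+03E8: 2-byte form → CF A8.
U+0069: 1-byte form → 69.
U+763B6: 4-byte form → F1 B6 8E B6.
U+2513: 3-byte form → E2 94 93.
Concatenated (27 bytes): EE 84 B7 F1 94 A4 88 E0 B8 B8 E2 AA 90 F3 86 B2 A2 CF A8 69 F1 B6 8E B6 E2 94 93.

EE 84 B7 F1 94 A4 88 E0 B8 B8 E2 AA 90 F3 86 B2 A2 CF A8 69 F1 B6 8E B6 E2 94 93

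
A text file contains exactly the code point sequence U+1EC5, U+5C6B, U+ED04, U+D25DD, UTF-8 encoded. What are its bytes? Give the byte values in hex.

E1 BB 85 E5 B1 AB EE B4 84 F3 92 97 9D

U+1EC5: 3-byte form → E1 BB 85.
U+5C6B: 3-byte form → E5 B1 AB.
U+ED04: 3-byte form → EE B4 84.
U+D25DD: 4-byte form → F3 92 97 9D.
Concatenated (13 bytes): E1 BB 85 E5 B1 AB EE B4 84 F3 92 97 9D.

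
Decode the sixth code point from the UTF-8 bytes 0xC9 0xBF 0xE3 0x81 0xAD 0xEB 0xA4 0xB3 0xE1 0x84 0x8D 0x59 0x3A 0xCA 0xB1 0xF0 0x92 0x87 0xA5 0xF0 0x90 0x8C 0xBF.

Offset 0: leading byte 0xC9 = 11001001 → 2-byte char #1 = C9 BF.
Offset 2: leading byte 0xE3 = 11100011 → 3-byte char #2 = E3 81 AD.
Offset 5: leading byte 0xEB = 11101011 → 3-byte char #3 = EB A4 B3.
Offset 8: leading byte 0xE1 = 11100001 → 3-byte char #4 = E1 84 8D.
Offset 11: leading byte 0x59 = 01011001 → 1-byte char #5 = 59.
Offset 12: leading byte 0x3A = 00111010 → 1-byte char #6 = 3A.
Leading byte 0x3A = 00111010 matches 0xxxxxxx → 1-byte sequence.
Byte 1: 0x3A = 00111010, payload 0111010 (7 bits).
Concatenate: 0111010 = 0x3A (7 bits → U+003A).

U+003A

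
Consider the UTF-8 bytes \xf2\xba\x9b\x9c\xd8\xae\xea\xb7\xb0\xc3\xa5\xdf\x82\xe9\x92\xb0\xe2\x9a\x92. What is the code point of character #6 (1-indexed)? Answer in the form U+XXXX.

Offset 0: leading byte 0xF2 = 11110010 → 4-byte char #1 = F2 BA 9B 9C.
Offset 4: leading byte 0xD8 = 11011000 → 2-byte char #2 = D8 AE.
Offset 6: leading byte 0xEA = 11101010 → 3-byte char #3 = EA B7 B0.
Offset 9: leading byte 0xC3 = 11000011 → 2-byte char #4 = C3 A5.
Offset 11: leading byte 0xDF = 11011111 → 2-byte char #5 = DF 82.
Offset 13: leading byte 0xE9 = 11101001 → 3-byte char #6 = E9 92 B0.
Leading byte 0xE9 = 11101001 matches 1110xxxx → 3-byte sequence.
Byte 1: 0xE9 = 11101001, payload 1001 (4 bits).
Byte 2: 0x92 = 10010010 (10xxxxxx ✓), payload 010010.
Byte 3: 0xB0 = 10110000 (10xxxxxx ✓), payload 110000.
Concatenate: 1001010010110000 = 0x94B0 (16 bits → U+94B0).

U+94B0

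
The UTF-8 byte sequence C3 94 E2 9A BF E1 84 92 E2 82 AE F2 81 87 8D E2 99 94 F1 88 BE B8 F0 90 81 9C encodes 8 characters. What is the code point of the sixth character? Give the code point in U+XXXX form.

Offset 0: leading byte 0xC3 = 11000011 → 2-byte char #1 = C3 94.
Offset 2: leading byte 0xE2 = 11100010 → 3-byte char #2 = E2 9A BF.
Offset 5: leading byte 0xE1 = 11100001 → 3-byte char #3 = E1 84 92.
Offset 8: leading byte 0xE2 = 11100010 → 3-byte char #4 = E2 82 AE.
Offset 11: leading byte 0xF2 = 11110010 → 4-byte char #5 = F2 81 87 8D.
Offset 15: leading byte 0xE2 = 11100010 → 3-byte char #6 = E2 99 94.
Leading byte 0xE2 = 11100010 matches 1110xxxx → 3-byte sequence.
Byte 1: 0xE2 = 11100010, payload 0010 (4 bits).
Byte 2: 0x99 = 10011001 (10xxxxxx ✓), payload 011001.
Byte 3: 0x94 = 10010100 (10xxxxxx ✓), payload 010100.
Concatenate: 0010011001010100 = 0x2654 (16 bits → U+2654).

U+2654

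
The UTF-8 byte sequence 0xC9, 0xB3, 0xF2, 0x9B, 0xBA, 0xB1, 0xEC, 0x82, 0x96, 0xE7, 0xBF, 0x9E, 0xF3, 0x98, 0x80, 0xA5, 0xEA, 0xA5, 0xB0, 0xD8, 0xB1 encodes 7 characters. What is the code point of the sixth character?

U+A970

Offset 0: leading byte 0xC9 = 11001001 → 2-byte char #1 = C9 B3.
Offset 2: leading byte 0xF2 = 11110010 → 4-byte char #2 = F2 9B BA B1.
Offset 6: leading byte 0xEC = 11101100 → 3-byte char #3 = EC 82 96.
Offset 9: leading byte 0xE7 = 11100111 → 3-byte char #4 = E7 BF 9E.
Offset 12: leading byte 0xF3 = 11110011 → 4-byte char #5 = F3 98 80 A5.
Offset 16: leading byte 0xEA = 11101010 → 3-byte char #6 = EA A5 B0.
Leading byte 0xEA = 11101010 matches 1110xxxx → 3-byte sequence.
Byte 1: 0xEA = 11101010, payload 1010 (4 bits).
Byte 2: 0xA5 = 10100101 (10xxxxxx ✓), payload 100101.
Byte 3: 0xB0 = 10110000 (10xxxxxx ✓), payload 110000.
Concatenate: 1010100101110000 = 0xA970 (16 bits → U+A970).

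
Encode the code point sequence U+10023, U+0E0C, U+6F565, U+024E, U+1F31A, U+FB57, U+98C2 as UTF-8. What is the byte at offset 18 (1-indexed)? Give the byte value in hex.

1-indexed offset 18 is 0-indexed offset 17.
U+10023 → 4-byte form F0 90 80 A3 at offsets 0–3.
U+0E0C → 3-byte form E0 B8 8C at offsets 4–6.
U+6F565 → 4-byte form F1 AF 95 A5 at offsets 7–10.
U+024E → 2-byte form C9 8E at offsets 11–12.
U+1F31A → 4-byte form F0 9F 8C 9A at offsets 13–16.
U+FB57 → 3-byte form EF AD 97 at offsets 17–19.
Offset 17 falls in char 6's range; it's byte 1 of EF AD 97 = 0xEF.

0xEF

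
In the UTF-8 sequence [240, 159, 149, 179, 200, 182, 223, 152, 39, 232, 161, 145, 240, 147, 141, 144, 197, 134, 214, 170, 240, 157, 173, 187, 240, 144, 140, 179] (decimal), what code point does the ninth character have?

U+1DB7B

Offset 0: leading byte 0xF0 = 11110000 → 4-byte char #1 = F0 9F 95 B3.
Offset 4: leading byte 0xC8 = 11001000 → 2-byte char #2 = C8 B6.
Offset 6: leading byte 0xDF = 11011111 → 2-byte char #3 = DF 98.
Offset 8: leading byte 0x27 = 00100111 → 1-byte char #4 = 27.
Offset 9: leading byte 0xE8 = 11101000 → 3-byte char #5 = E8 A1 91.
Offset 12: leading byte 0xF0 = 11110000 → 4-byte char #6 = F0 93 8D 90.
Offset 16: leading byte 0xC5 = 11000101 → 2-byte char #7 = C5 86.
Offset 18: leading byte 0xD6 = 11010110 → 2-byte char #8 = D6 AA.
Offset 20: leading byte 0xF0 = 11110000 → 4-byte char #9 = F0 9D AD BB.
Leading byte 0xF0 = 11110000 matches 11110xxx → 4-byte sequence.
Byte 1: 0xF0 = 11110000, payload 000 (3 bits).
Byte 2: 0x9D = 10011101 (10xxxxxx ✓), payload 011101.
Byte 3: 0xAD = 10101101 (10xxxxxx ✓), payload 101101.
Byte 4: 0xBB = 10111011 (10xxxxxx ✓), payload 111011.
Concatenate: 000011101101101111011 = 0x1DB7B (21 bits → U+1DB7B).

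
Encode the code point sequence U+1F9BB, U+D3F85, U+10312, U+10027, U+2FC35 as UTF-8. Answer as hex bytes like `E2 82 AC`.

U+1F9BB: 4-byte form → F0 9F A6 BB.
U+D3F85: 4-byte form → F3 93 BE 85.
U+10312: 4-byte form → F0 90 8C 92.
U+10027: 4-byte form → F0 90 80 A7.
U+2FC35: 4-byte form → F0 AF B0 B5.
Concatenated (20 bytes): F0 9F A6 BB F3 93 BE 85 F0 90 8C 92 F0 90 80 A7 F0 AF B0 B5.

F0 9F A6 BB F3 93 BE 85 F0 90 8C 92 F0 90 80 A7 F0 AF B0 B5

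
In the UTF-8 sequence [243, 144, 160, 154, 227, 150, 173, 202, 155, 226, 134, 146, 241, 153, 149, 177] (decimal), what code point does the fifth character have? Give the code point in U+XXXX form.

Offset 0: leading byte 0xF3 = 11110011 → 4-byte char #1 = F3 90 A0 9A.
Offset 4: leading byte 0xE3 = 11100011 → 3-byte char #2 = E3 96 AD.
Offset 7: leading byte 0xCA = 11001010 → 2-byte char #3 = CA 9B.
Offset 9: leading byte 0xE2 = 11100010 → 3-byte char #4 = E2 86 92.
Offset 12: leading byte 0xF1 = 11110001 → 4-byte char #5 = F1 99 95 B1.
Leading byte 0xF1 = 11110001 matches 11110xxx → 4-byte sequence.
Byte 1: 0xF1 = 11110001, payload 001 (3 bits).
Byte 2: 0x99 = 10011001 (10xxxxxx ✓), payload 011001.
Byte 3: 0x95 = 10010101 (10xxxxxx ✓), payload 010101.
Byte 4: 0xB1 = 10110001 (10xxxxxx ✓), payload 110001.
Concatenate: 001011001010101110001 = 0x59571 (21 bits → U+59571).

U+59571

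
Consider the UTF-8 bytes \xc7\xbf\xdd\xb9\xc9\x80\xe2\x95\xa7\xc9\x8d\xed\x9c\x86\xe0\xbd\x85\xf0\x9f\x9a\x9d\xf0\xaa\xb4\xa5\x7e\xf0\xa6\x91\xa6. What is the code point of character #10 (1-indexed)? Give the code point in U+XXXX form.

U+007E

Offset 0: leading byte 0xC7 = 11000111 → 2-byte char #1 = C7 BF.
Offset 2: leading byte 0xDD = 11011101 → 2-byte char #2 = DD B9.
Offset 4: leading byte 0xC9 = 11001001 → 2-byte char #3 = C9 80.
Offset 6: leading byte 0xE2 = 11100010 → 3-byte char #4 = E2 95 A7.
Offset 9: leading byte 0xC9 = 11001001 → 2-byte char #5 = C9 8D.
Offset 11: leading byte 0xED = 11101101 → 3-byte char #6 = ED 9C 86.
Offset 14: leading byte 0xE0 = 11100000 → 3-byte char #7 = E0 BD 85.
Offset 17: leading byte 0xF0 = 11110000 → 4-byte char #8 = F0 9F 9A 9D.
Offset 21: leading byte 0xF0 = 11110000 → 4-byte char #9 = F0 AA B4 A5.
Offset 25: leading byte 0x7E = 01111110 → 1-byte char #10 = 7E.
Leading byte 0x7E = 01111110 matches 0xxxxxxx → 1-byte sequence.
Byte 1: 0x7E = 01111110, payload 1111110 (7 bits).
Concatenate: 1111110 = 0x7E (7 bits → U+007E).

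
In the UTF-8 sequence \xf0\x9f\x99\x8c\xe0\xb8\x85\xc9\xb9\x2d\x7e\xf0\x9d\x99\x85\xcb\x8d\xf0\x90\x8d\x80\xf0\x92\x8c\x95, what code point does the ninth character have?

U+12315

Offset 0: leading byte 0xF0 = 11110000 → 4-byte char #1 = F0 9F 99 8C.
Offset 4: leading byte 0xE0 = 11100000 → 3-byte char #2 = E0 B8 85.
Offset 7: leading byte 0xC9 = 11001001 → 2-byte char #3 = C9 B9.
Offset 9: leading byte 0x2D = 00101101 → 1-byte char #4 = 2D.
Offset 10: leading byte 0x7E = 01111110 → 1-byte char #5 = 7E.
Offset 11: leading byte 0xF0 = 11110000 → 4-byte char #6 = F0 9D 99 85.
Offset 15: leading byte 0xCB = 11001011 → 2-byte char #7 = CB 8D.
Offset 17: leading byte 0xF0 = 11110000 → 4-byte char #8 = F0 90 8D 80.
Offset 21: leading byte 0xF0 = 11110000 → 4-byte char #9 = F0 92 8C 95.
Leading byte 0xF0 = 11110000 matches 11110xxx → 4-byte sequence.
Byte 1: 0xF0 = 11110000, payload 000 (3 bits).
Byte 2: 0x92 = 10010010 (10xxxxxx ✓), payload 010010.
Byte 3: 0x8C = 10001100 (10xxxxxx ✓), payload 001100.
Byte 4: 0x95 = 10010101 (10xxxxxx ✓), payload 010101.
Concatenate: 000010010001100010101 = 0x12315 (21 bits → U+12315).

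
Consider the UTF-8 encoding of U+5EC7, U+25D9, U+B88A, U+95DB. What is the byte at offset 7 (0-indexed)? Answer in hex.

0xA2

U+5EC7 → 3-byte form E5 BB 87 at offsets 0–2.
U+25D9 → 3-byte form E2 97 99 at offsets 3–5.
U+B88A → 3-byte form EB A2 8A at offsets 6–8.
Offset 7 falls in char 3's range; it's byte 2 of EB A2 8A = 0xA2.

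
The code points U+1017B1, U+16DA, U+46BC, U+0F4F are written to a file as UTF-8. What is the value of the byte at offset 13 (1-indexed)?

1-indexed offset 13 is 0-indexed offset 12.
U+1017B1 → 4-byte form F4 81 9E B1 at offsets 0–3.
U+16DA → 3-byte form E1 9B 9A at offsets 4–6.
U+46BC → 3-byte form E4 9A BC at offsets 7–9.
U+0F4F → 3-byte form E0 BD 8F at offsets 10–12.
Offset 12 falls in char 4's range; it's byte 3 of E0 BD 8F = 0x8F.

0x8F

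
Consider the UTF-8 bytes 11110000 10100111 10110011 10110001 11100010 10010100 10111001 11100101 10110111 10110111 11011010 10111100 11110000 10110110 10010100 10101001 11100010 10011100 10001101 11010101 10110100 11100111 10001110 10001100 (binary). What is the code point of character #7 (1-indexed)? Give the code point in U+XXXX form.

Offset 0: leading byte 0xF0 = 11110000 → 4-byte char #1 = F0 A7 B3 B1.
Offset 4: leading byte 0xE2 = 11100010 → 3-byte char #2 = E2 94 B9.
Offset 7: leading byte 0xE5 = 11100101 → 3-byte char #3 = E5 B7 B7.
Offset 10: leading byte 0xDA = 11011010 → 2-byte char #4 = DA BC.
Offset 12: leading byte 0xF0 = 11110000 → 4-byte char #5 = F0 B6 94 A9.
Offset 16: leading byte 0xE2 = 11100010 → 3-byte char #6 = E2 9C 8D.
Offset 19: leading byte 0xD5 = 11010101 → 2-byte char #7 = D5 B4.
Leading byte 0xD5 = 11010101 matches 110xxxxx → 2-byte sequence.
Byte 1: 0xD5 = 11010101, payload 10101 (5 bits).
Byte 2: 0xB4 = 10110100 (10xxxxxx ✓), payload 110100.
Concatenate: 10101110100 = 0x574 (11 bits → U+0574).

U+0574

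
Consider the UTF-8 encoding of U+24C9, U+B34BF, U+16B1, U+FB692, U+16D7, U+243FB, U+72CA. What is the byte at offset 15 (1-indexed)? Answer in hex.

0xE1

1-indexed offset 15 is 0-indexed offset 14.
U+24C9 → 3-byte form E2 93 89 at offsets 0–2.
U+B34BF → 4-byte form F2 B3 92 BF at offsets 3–6.
U+16B1 → 3-byte form E1 9A B1 at offsets 7–9.
U+FB692 → 4-byte form F3 BB 9A 92 at offsets 10–13.
U+16D7 → 3-byte form E1 9B 97 at offsets 14–16.
Offset 14 falls in char 5's range; it's byte 1 of E1 9B 97 = 0xE1.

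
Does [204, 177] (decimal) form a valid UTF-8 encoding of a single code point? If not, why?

valid

Leading byte 0xCC = 11001100 → 2-byte form.
Continuation bytes 0xB1=10110001 all match 10xxxxxx.
Decoded value 0x331 is ≥ 0x80 (shortest form) and not a surrogate.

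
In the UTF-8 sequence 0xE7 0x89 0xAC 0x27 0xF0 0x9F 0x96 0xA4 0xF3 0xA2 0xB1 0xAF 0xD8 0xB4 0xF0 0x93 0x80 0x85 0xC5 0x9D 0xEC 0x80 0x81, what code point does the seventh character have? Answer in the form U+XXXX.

U+015D

Offset 0: leading byte 0xE7 = 11100111 → 3-byte char #1 = E7 89 AC.
Offset 3: leading byte 0x27 = 00100111 → 1-byte char #2 = 27.
Offset 4: leading byte 0xF0 = 11110000 → 4-byte char #3 = F0 9F 96 A4.
Offset 8: leading byte 0xF3 = 11110011 → 4-byte char #4 = F3 A2 B1 AF.
Offset 12: leading byte 0xD8 = 11011000 → 2-byte char #5 = D8 B4.
Offset 14: leading byte 0xF0 = 11110000 → 4-byte char #6 = F0 93 80 85.
Offset 18: leading byte 0xC5 = 11000101 → 2-byte char #7 = C5 9D.
Leading byte 0xC5 = 11000101 matches 110xxxxx → 2-byte sequence.
Byte 1: 0xC5 = 11000101, payload 00101 (5 bits).
Byte 2: 0x9D = 10011101 (10xxxxxx ✓), payload 011101.
Concatenate: 00101011101 = 0x15D (11 bits → U+015D).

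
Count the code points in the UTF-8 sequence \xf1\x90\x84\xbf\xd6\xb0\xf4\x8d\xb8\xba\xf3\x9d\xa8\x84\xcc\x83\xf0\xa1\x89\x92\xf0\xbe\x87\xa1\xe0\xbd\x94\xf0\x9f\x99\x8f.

Byte at offset 0: 0xF1 = 11110001 → 4-byte char (#1). Advance 4.
Byte at offset 4: 0xD6 = 11010110 → 2-byte char (#2). Advance 2.
Byte at offset 6: 0xF4 = 11110100 → 4-byte char (#3). Advance 4.
Byte at offset 10: 0xF3 = 11110011 → 4-byte char (#4). Advance 4.
Byte at offset 14: 0xCC = 11001100 → 2-byte char (#5). Advance 2.
Byte at offset 16: 0xF0 = 11110000 → 4-byte char (#6). Advance 4.
Byte at offset 20: 0xF0 = 11110000 → 4-byte char (#7). Advance 4.
Byte at offset 24: 0xE0 = 11100000 → 3-byte char (#8). Advance 3.
Byte at offset 27: 0xF0 = 11110000 → 4-byte char (#9). Advance 4.
Reached end at offset 31 after 9 code points.

9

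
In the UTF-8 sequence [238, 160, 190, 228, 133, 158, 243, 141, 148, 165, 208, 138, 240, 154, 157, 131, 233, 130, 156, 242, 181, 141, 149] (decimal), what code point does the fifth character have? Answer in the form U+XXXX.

U+1A743

Offset 0: leading byte 0xEE = 11101110 → 3-byte char #1 = EE A0 BE.
Offset 3: leading byte 0xE4 = 11100100 → 3-byte char #2 = E4 85 9E.
Offset 6: leading byte 0xF3 = 11110011 → 4-byte char #3 = F3 8D 94 A5.
Offset 10: leading byte 0xD0 = 11010000 → 2-byte char #4 = D0 8A.
Offset 12: leading byte 0xF0 = 11110000 → 4-byte char #5 = F0 9A 9D 83.
Leading byte 0xF0 = 11110000 matches 11110xxx → 4-byte sequence.
Byte 1: 0xF0 = 11110000, payload 000 (3 bits).
Byte 2: 0x9A = 10011010 (10xxxxxx ✓), payload 011010.
Byte 3: 0x9D = 10011101 (10xxxxxx ✓), payload 011101.
Byte 4: 0x83 = 10000011 (10xxxxxx ✓), payload 000011.
Concatenate: 000011010011101000011 = 0x1A743 (21 bits → U+1A743).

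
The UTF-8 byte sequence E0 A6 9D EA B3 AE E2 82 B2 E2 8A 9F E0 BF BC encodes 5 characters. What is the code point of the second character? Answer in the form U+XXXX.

U+ACEE

Offset 0: leading byte 0xE0 = 11100000 → 3-byte char #1 = E0 A6 9D.
Offset 3: leading byte 0xEA = 11101010 → 3-byte char #2 = EA B3 AE.
Leading byte 0xEA = 11101010 matches 1110xxxx → 3-byte sequence.
Byte 1: 0xEA = 11101010, payload 1010 (4 bits).
Byte 2: 0xB3 = 10110011 (10xxxxxx ✓), payload 110011.
Byte 3: 0xAE = 10101110 (10xxxxxx ✓), payload 101110.
Concatenate: 1010110011101110 = 0xACEE (16 bits → U+ACEE).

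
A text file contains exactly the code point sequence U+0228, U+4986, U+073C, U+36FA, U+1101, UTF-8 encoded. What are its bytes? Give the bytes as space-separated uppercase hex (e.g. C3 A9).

U+0228: 2-byte form → C8 A8.
U+4986: 3-byte form → E4 A6 86.
U+073C: 2-byte form → DC BC.
U+36FA: 3-byte form → E3 9B BA.
U+1101: 3-byte form → E1 84 81.
Concatenated (13 bytes): C8 A8 E4 A6 86 DC BC E3 9B BA E1 84 81.

C8 A8 E4 A6 86 DC BC E3 9B BA E1 84 81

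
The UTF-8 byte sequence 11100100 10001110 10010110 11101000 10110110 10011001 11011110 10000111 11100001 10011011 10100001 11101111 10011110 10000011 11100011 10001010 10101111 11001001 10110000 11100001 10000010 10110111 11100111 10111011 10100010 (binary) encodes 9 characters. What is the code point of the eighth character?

U+10B7

Offset 0: leading byte 0xE4 = 11100100 → 3-byte char #1 = E4 8E 96.
Offset 3: leading byte 0xE8 = 11101000 → 3-byte char #2 = E8 B6 99.
Offset 6: leading byte 0xDE = 11011110 → 2-byte char #3 = DE 87.
Offset 8: leading byte 0xE1 = 11100001 → 3-byte char #4 = E1 9B A1.
Offset 11: leading byte 0xEF = 11101111 → 3-byte char #5 = EF 9E 83.
Offset 14: leading byte 0xE3 = 11100011 → 3-byte char #6 = E3 8A AF.
Offset 17: leading byte 0xC9 = 11001001 → 2-byte char #7 = C9 B0.
Offset 19: leading byte 0xE1 = 11100001 → 3-byte char #8 = E1 82 B7.
Leading byte 0xE1 = 11100001 matches 1110xxxx → 3-byte sequence.
Byte 1: 0xE1 = 11100001, payload 0001 (4 bits).
Byte 2: 0x82 = 10000010 (10xxxxxx ✓), payload 000010.
Byte 3: 0xB7 = 10110111 (10xxxxxx ✓), payload 110111.
Concatenate: 0001000010110111 = 0x10B7 (16 bits → U+10B7).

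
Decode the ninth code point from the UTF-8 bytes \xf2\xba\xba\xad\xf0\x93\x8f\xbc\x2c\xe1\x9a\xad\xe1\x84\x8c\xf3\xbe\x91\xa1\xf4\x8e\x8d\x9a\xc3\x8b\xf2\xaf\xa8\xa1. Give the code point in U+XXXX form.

Offset 0: leading byte 0xF2 = 11110010 → 4-byte char #1 = F2 BA BA AD.
Offset 4: leading byte 0xF0 = 11110000 → 4-byte char #2 = F0 93 8F BC.
Offset 8: leading byte 0x2C = 00101100 → 1-byte char #3 = 2C.
Offset 9: leading byte 0xE1 = 11100001 → 3-byte char #4 = E1 9A AD.
Offset 12: leading byte 0xE1 = 11100001 → 3-byte char #5 = E1 84 8C.
Offset 15: leading byte 0xF3 = 11110011 → 4-byte char #6 = F3 BE 91 A1.
Offset 19: leading byte 0xF4 = 11110100 → 4-byte char #7 = F4 8E 8D 9A.
Offset 23: leading byte 0xC3 = 11000011 → 2-byte char #8 = C3 8B.
Offset 25: leading byte 0xF2 = 11110010 → 4-byte char #9 = F2 AF A8 A1.
Leading byte 0xF2 = 11110010 matches 11110xxx → 4-byte sequence.
Byte 1: 0xF2 = 11110010, payload 010 (3 bits).
Byte 2: 0xAF = 10101111 (10xxxxxx ✓), payload 101111.
Byte 3: 0xA8 = 10101000 (10xxxxxx ✓), payload 101000.
Byte 4: 0xA1 = 10100001 (10xxxxxx ✓), payload 100001.
Concatenate: 010101111101000100001 = 0xAFA21 (21 bits → U+AFA21).

U+AFA21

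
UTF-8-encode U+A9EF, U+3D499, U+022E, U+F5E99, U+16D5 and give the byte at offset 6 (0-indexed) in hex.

0x99

U+A9EF → 3-byte form EA A7 AF at offsets 0–2.
U+3D499 → 4-byte form F0 BD 92 99 at offsets 3–6.
Offset 6 falls in char 2's range; it's byte 4 of F0 BD 92 99 = 0x99.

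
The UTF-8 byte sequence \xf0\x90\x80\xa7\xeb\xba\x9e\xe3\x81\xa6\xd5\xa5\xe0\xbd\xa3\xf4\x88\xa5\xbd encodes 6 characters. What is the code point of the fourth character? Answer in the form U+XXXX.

Offset 0: leading byte 0xF0 = 11110000 → 4-byte char #1 = F0 90 80 A7.
Offset 4: leading byte 0xEB = 11101011 → 3-byte char #2 = EB BA 9E.
Offset 7: leading byte 0xE3 = 11100011 → 3-byte char #3 = E3 81 A6.
Offset 10: leading byte 0xD5 = 11010101 → 2-byte char #4 = D5 A5.
Leading byte 0xD5 = 11010101 matches 110xxxxx → 2-byte sequence.
Byte 1: 0xD5 = 11010101, payload 10101 (5 bits).
Byte 2: 0xA5 = 10100101 (10xxxxxx ✓), payload 100101.
Concatenate: 10101100101 = 0x565 (11 bits → U+0565).

U+0565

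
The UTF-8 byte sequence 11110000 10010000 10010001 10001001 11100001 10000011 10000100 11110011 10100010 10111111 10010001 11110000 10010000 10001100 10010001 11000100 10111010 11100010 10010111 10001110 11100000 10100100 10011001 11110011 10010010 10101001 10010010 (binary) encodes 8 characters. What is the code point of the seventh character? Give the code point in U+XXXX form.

Offset 0: leading byte 0xF0 = 11110000 → 4-byte char #1 = F0 90 91 89.
Offset 4: leading byte 0xE1 = 11100001 → 3-byte char #2 = E1 83 84.
Offset 7: leading byte 0xF3 = 11110011 → 4-byte char #3 = F3 A2 BF 91.
Offset 11: leading byte 0xF0 = 11110000 → 4-byte char #4 = F0 90 8C 91.
Offset 15: leading byte 0xC4 = 11000100 → 2-byte char #5 = C4 BA.
Offset 17: leading byte 0xE2 = 11100010 → 3-byte char #6 = E2 97 8E.
Offset 20: leading byte 0xE0 = 11100000 → 3-byte char #7 = E0 A4 99.
Leading byte 0xE0 = 11100000 matches 1110xxxx → 3-byte sequence.
Byte 1: 0xE0 = 11100000, payload 0000 (4 bits).
Byte 2: 0xA4 = 10100100 (10xxxxxx ✓), payload 100100.
Byte 3: 0x99 = 10011001 (10xxxxxx ✓), payload 011001.
Concatenate: 0000100100011001 = 0x919 (16 bits → U+0919).

U+0919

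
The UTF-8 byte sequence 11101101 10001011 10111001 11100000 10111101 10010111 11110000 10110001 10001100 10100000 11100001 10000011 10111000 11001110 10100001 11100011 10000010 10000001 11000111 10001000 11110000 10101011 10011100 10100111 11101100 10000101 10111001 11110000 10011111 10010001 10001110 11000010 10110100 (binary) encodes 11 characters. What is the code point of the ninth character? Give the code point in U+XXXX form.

Offset 0: leading byte 0xED = 11101101 → 3-byte char #1 = ED 8B B9.
Offset 3: leading byte 0xE0 = 11100000 → 3-byte char #2 = E0 BD 97.
Offset 6: leading byte 0xF0 = 11110000 → 4-byte char #3 = F0 B1 8C A0.
Offset 10: leading byte 0xE1 = 11100001 → 3-byte char #4 = E1 83 B8.
Offset 13: leading byte 0xCE = 11001110 → 2-byte char #5 = CE A1.
Offset 15: leading byte 0xE3 = 11100011 → 3-byte char #6 = E3 82 81.
Offset 18: leading byte 0xC7 = 11000111 → 2-byte char #7 = C7 88.
Offset 20: leading byte 0xF0 = 11110000 → 4-byte char #8 = F0 AB 9C A7.
Offset 24: leading byte 0xEC = 11101100 → 3-byte char #9 = EC 85 B9.
Leading byte 0xEC = 11101100 matches 1110xxxx → 3-byte sequence.
Byte 1: 0xEC = 11101100, payload 1100 (4 bits).
Byte 2: 0x85 = 10000101 (10xxxxxx ✓), payload 000101.
Byte 3: 0xB9 = 10111001 (10xxxxxx ✓), payload 111001.
Concatenate: 1100000101111001 = 0xC179 (16 bits → U+C179).

U+C179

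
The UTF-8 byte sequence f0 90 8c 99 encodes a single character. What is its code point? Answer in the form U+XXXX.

U+10319

Leading byte 0xF0 = 11110000 matches 11110xxx → 4-byte sequence.
Byte 1: 0xF0 = 11110000, payload 000 (3 bits).
Byte 2: 0x90 = 10010000 (10xxxxxx ✓), payload 010000.
Byte 3: 0x8C = 10001100 (10xxxxxx ✓), payload 001100.
Byte 4: 0x99 = 10011001 (10xxxxxx ✓), payload 011001.
Concatenate: 000010000001100011001 = 0x10319 (21 bits → U+10319).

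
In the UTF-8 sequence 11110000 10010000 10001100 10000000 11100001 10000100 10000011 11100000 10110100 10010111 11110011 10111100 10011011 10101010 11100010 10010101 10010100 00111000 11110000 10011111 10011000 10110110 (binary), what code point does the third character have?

U+0D17

Offset 0: leading byte 0xF0 = 11110000 → 4-byte char #1 = F0 90 8C 80.
Offset 4: leading byte 0xE1 = 11100001 → 3-byte char #2 = E1 84 83.
Offset 7: leading byte 0xE0 = 11100000 → 3-byte char #3 = E0 B4 97.
Leading byte 0xE0 = 11100000 matches 1110xxxx → 3-byte sequence.
Byte 1: 0xE0 = 11100000, payload 0000 (4 bits).
Byte 2: 0xB4 = 10110100 (10xxxxxx ✓), payload 110100.
Byte 3: 0x97 = 10010111 (10xxxxxx ✓), payload 010111.
Concatenate: 0000110100010111 = 0xD17 (16 bits → U+0D17).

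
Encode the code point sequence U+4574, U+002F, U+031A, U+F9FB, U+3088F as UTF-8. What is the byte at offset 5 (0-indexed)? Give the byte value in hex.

U+4574 → 3-byte form E4 95 B4 at offsets 0–2.
U+002F → 1-byte form 2F at offsets 3–3.
U+031A → 2-byte form CC 9A at offsets 4–5.
Offset 5 falls in char 3's range; it's byte 2 of CC 9A = 0x9A.

0x9A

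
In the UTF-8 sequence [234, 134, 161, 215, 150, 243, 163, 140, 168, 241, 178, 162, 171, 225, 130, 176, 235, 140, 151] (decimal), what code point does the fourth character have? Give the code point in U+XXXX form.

U+728AB

Offset 0: leading byte 0xEA = 11101010 → 3-byte char #1 = EA 86 A1.
Offset 3: leading byte 0xD7 = 11010111 → 2-byte char #2 = D7 96.
Offset 5: leading byte 0xF3 = 11110011 → 4-byte char #3 = F3 A3 8C A8.
Offset 9: leading byte 0xF1 = 11110001 → 4-byte char #4 = F1 B2 A2 AB.
Leading byte 0xF1 = 11110001 matches 11110xxx → 4-byte sequence.
Byte 1: 0xF1 = 11110001, payload 001 (3 bits).
Byte 2: 0xB2 = 10110010 (10xxxxxx ✓), payload 110010.
Byte 3: 0xA2 = 10100010 (10xxxxxx ✓), payload 100010.
Byte 4: 0xAB = 10101011 (10xxxxxx ✓), payload 101011.
Concatenate: 001110010100010101011 = 0x728AB (21 bits → U+728AB).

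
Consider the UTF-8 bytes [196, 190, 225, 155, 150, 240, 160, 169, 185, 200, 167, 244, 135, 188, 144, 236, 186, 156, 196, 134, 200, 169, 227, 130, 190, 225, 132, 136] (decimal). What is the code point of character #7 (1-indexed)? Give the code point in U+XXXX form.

Offset 0: leading byte 0xC4 = 11000100 → 2-byte char #1 = C4 BE.
Offset 2: leading byte 0xE1 = 11100001 → 3-byte char #2 = E1 9B 96.
Offset 5: leading byte 0xF0 = 11110000 → 4-byte char #3 = F0 A0 A9 B9.
Offset 9: leading byte 0xC8 = 11001000 → 2-byte char #4 = C8 A7.
Offset 11: leading byte 0xF4 = 11110100 → 4-byte char #5 = F4 87 BC 90.
Offset 15: leading byte 0xEC = 11101100 → 3-byte char #6 = EC BA 9C.
Offset 18: leading byte 0xC4 = 11000100 → 2-byte char #7 = C4 86.
Leading byte 0xC4 = 11000100 matches 110xxxxx → 2-byte sequence.
Byte 1: 0xC4 = 11000100, payload 00100 (5 bits).
Byte 2: 0x86 = 10000110 (10xxxxxx ✓), payload 000110.
Concatenate: 00100000110 = 0x106 (11 bits → U+0106).

U+0106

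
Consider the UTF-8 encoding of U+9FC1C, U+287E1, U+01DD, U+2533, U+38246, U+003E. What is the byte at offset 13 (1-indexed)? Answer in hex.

1-indexed offset 13 is 0-indexed offset 12.
U+9FC1C → 4-byte form F2 9F B0 9C at offsets 0–3.
U+287E1 → 4-byte form F0 A8 9F A1 at offsets 4–7.
U+01DD → 2-byte form C7 9D at offsets 8–9.
U+2533 → 3-byte form E2 94 B3 at offsets 10–12.
Offset 12 falls in char 4's range; it's byte 3 of E2 94 B3 = 0xB3.

0xB3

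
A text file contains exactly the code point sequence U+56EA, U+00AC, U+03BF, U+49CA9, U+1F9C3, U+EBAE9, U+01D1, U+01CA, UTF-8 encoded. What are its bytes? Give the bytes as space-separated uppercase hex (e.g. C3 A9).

U+56EA: 3-byte form → E5 9B AA.
U+00AC: 2-byte form → C2 AC.
U+03BF: 2-byte form → CE BF.
U+49CA9: 4-byte form → F1 89 B2 A9.
U+1F9C3: 4-byte form → F0 9F A7 83.
U+EBAE9: 4-byte form → F3 AB AB A9.
U+01D1: 2-byte form → C7 91.
U+01CA: 2-byte form → C7 8A.
Concatenated (23 bytes): E5 9B AA C2 AC CE BF F1 89 B2 A9 F0 9F A7 83 F3 AB AB A9 C7 91 C7 8A.

E5 9B AA C2 AC CE BF F1 89 B2 A9 F0 9F A7 83 F3 AB AB A9 C7 91 C7 8A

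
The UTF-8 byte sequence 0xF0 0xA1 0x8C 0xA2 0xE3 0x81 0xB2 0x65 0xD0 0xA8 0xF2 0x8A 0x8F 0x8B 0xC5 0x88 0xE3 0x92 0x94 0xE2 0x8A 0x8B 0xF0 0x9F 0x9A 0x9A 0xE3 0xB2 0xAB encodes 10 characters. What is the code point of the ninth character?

Offset 0: leading byte 0xF0 = 11110000 → 4-byte char #1 = F0 A1 8C A2.
Offset 4: leading byte 0xE3 = 11100011 → 3-byte char #2 = E3 81 B2.
Offset 7: leading byte 0x65 = 01100101 → 1-byte char #3 = 65.
Offset 8: leading byte 0xD0 = 11010000 → 2-byte char #4 = D0 A8.
Offset 10: leading byte 0xF2 = 11110010 → 4-byte char #5 = F2 8A 8F 8B.
Offset 14: leading byte 0xC5 = 11000101 → 2-byte char #6 = C5 88.
Offset 16: leading byte 0xE3 = 11100011 → 3-byte char #7 = E3 92 94.
Offset 19: leading byte 0xE2 = 11100010 → 3-byte char #8 = E2 8A 8B.
Offset 22: leading byte 0xF0 = 11110000 → 4-byte char #9 = F0 9F 9A 9A.
Leading byte 0xF0 = 11110000 matches 11110xxx → 4-byte sequence.
Byte 1: 0xF0 = 11110000, payload 000 (3 bits).
Byte 2: 0x9F = 10011111 (10xxxxxx ✓), payload 011111.
Byte 3: 0x9A = 10011010 (10xxxxxx ✓), payload 011010.
Byte 4: 0x9A = 10011010 (10xxxxxx ✓), payload 011010.
Concatenate: 000011111011010011010 = 0x1F69A (21 bits → U+1F69A).

U+1F69A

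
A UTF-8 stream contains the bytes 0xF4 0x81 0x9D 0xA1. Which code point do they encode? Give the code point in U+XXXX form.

U+101761

Leading byte 0xF4 = 11110100 matches 11110xxx → 4-byte sequence.
Byte 1: 0xF4 = 11110100, payload 100 (3 bits).
Byte 2: 0x81 = 10000001 (10xxxxxx ✓), payload 000001.
Byte 3: 0x9D = 10011101 (10xxxxxx ✓), payload 011101.
Byte 4: 0xA1 = 10100001 (10xxxxxx ✓), payload 100001.
Concatenate: 100000001011101100001 = 0x101761 (21 bits → U+101761).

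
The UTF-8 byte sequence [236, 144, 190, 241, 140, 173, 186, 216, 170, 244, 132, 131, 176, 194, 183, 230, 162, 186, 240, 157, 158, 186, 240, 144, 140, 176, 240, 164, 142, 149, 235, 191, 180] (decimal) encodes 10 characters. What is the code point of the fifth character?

Offset 0: leading byte 0xEC = 11101100 → 3-byte char #1 = EC 90 BE.
Offset 3: leading byte 0xF1 = 11110001 → 4-byte char #2 = F1 8C AD BA.
Offset 7: leading byte 0xD8 = 11011000 → 2-byte char #3 = D8 AA.
Offset 9: leading byte 0xF4 = 11110100 → 4-byte char #4 = F4 84 83 B0.
Offset 13: leading byte 0xC2 = 11000010 → 2-byte char #5 = C2 B7.
Leading byte 0xC2 = 11000010 matches 110xxxxx → 2-byte sequence.
Byte 1: 0xC2 = 11000010, payload 00010 (5 bits).
Byte 2: 0xB7 = 10110111 (10xxxxxx ✓), payload 110111.
Concatenate: 00010110111 = 0xB7 (11 bits → U+00B7).

U+00B7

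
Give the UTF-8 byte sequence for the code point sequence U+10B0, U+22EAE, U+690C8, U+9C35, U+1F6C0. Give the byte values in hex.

E1 82 B0 F0 A2 BA AE F1 A9 83 88 E9 B0 B5 F0 9F 9B 80

U+10B0: 3-byte form → E1 82 B0.
U+22EAE: 4-byte form → F0 A2 BA AE.
U+690C8: 4-byte form → F1 A9 83 88.
U+9C35: 3-byte form → E9 B0 B5.
U+1F6C0: 4-byte form → F0 9F 9B 80.
Concatenated (18 bytes): E1 82 B0 F0 A2 BA AE F1 A9 83 88 E9 B0 B5 F0 9F 9B 80.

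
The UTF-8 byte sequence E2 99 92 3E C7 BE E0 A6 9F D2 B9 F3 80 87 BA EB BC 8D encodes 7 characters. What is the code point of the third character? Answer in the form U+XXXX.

Offset 0: leading byte 0xE2 = 11100010 → 3-byte char #1 = E2 99 92.
Offset 3: leading byte 0x3E = 00111110 → 1-byte char #2 = 3E.
Offset 4: leading byte 0xC7 = 11000111 → 2-byte char #3 = C7 BE.
Leading byte 0xC7 = 11000111 matches 110xxxxx → 2-byte sequence.
Byte 1: 0xC7 = 11000111, payload 00111 (5 bits).
Byte 2: 0xBE = 10111110 (10xxxxxx ✓), payload 111110.
Concatenate: 00111111110 = 0x1FE (11 bits → U+01FE).

U+01FE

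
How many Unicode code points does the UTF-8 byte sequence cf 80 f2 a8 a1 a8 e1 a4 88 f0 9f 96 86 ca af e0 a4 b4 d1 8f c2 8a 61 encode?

Byte at offset 0: 0xCF = 11001111 → 2-byte char (#1). Advance 2.
Byte at offset 2: 0xF2 = 11110010 → 4-byte char (#2). Advance 4.
Byte at offset 6: 0xE1 = 11100001 → 3-byte char (#3). Advance 3.
Byte at offset 9: 0xF0 = 11110000 → 4-byte char (#4). Advance 4.
Byte at offset 13: 0xCA = 11001010 → 2-byte char (#5). Advance 2.
Byte at offset 15: 0xE0 = 11100000 → 3-byte char (#6). Advance 3.
Byte at offset 18: 0xD1 = 11010001 → 2-byte char (#7). Advance 2.
Byte at offset 20: 0xC2 = 11000010 → 2-byte char (#8). Advance 2.
Byte at offset 22: 0x61 = 01100001 → 1-byte char (#9). Advance 1.
Reached end at offset 23 after 9 code points.

9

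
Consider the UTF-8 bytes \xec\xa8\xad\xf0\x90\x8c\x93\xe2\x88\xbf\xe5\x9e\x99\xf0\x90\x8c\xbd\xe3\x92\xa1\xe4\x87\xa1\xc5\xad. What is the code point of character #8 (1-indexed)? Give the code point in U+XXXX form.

Offset 0: leading byte 0xEC = 11101100 → 3-byte char #1 = EC A8 AD.
Offset 3: leading byte 0xF0 = 11110000 → 4-byte char #2 = F0 90 8C 93.
Offset 7: leading byte 0xE2 = 11100010 → 3-byte char #3 = E2 88 BF.
Offset 10: leading byte 0xE5 = 11100101 → 3-byte char #4 = E5 9E 99.
Offset 13: leading byte 0xF0 = 11110000 → 4-byte char #5 = F0 90 8C BD.
Offset 17: leading byte 0xE3 = 11100011 → 3-byte char #6 = E3 92 A1.
Offset 20: leading byte 0xE4 = 11100100 → 3-byte char #7 = E4 87 A1.
Offset 23: leading byte 0xC5 = 11000101 → 2-byte char #8 = C5 AD.
Leading byte 0xC5 = 11000101 matches 110xxxxx → 2-byte sequence.
Byte 1: 0xC5 = 11000101, payload 00101 (5 bits).
Byte 2: 0xAD = 10101101 (10xxxxxx ✓), payload 101101.
Concatenate: 00101101101 = 0x16D (11 bits → U+016D).

U+016D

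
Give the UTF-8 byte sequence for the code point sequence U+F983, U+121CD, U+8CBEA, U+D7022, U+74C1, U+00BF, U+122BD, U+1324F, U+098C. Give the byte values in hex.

EF A6 83 F0 92 87 8D F2 8C AF AA F3 97 80 A2 E7 93 81 C2 BF F0 92 8A BD F0 93 89 8F E0 A6 8C

U+F983: 3-byte form → EF A6 83.
U+121CD: 4-byte form → F0 92 87 8D.
U+8CBEA: 4-byte form → F2 8C AF AA.
U+D7022: 4-byte form → F3 97 80 A2.
U+74C1: 3-byte form → E7 93 81.
U+00BF: 2-byte form → C2 BF.
U+122BD: 4-byte form → F0 92 8A BD.
U+1324F: 4-byte form → F0 93 89 8F.
U+098C: 3-byte form → E0 A6 8C.
Concatenated (31 bytes): EF A6 83 F0 92 87 8D F2 8C AF AA F3 97 80 A2 E7 93 81 C2 BF F0 92 8A BD F0 93 89 8F E0 A6 8C.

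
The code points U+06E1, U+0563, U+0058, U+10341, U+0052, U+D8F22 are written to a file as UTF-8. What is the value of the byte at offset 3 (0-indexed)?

U+06E1 → 2-byte form DB A1 at offsets 0–1.
U+0563 → 2-byte form D5 A3 at offsets 2–3.
Offset 3 falls in char 2's range; it's byte 2 of D5 A3 = 0xA3.

0xA3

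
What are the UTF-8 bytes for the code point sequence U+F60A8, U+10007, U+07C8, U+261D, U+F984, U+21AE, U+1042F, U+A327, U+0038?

U+F60A8: 4-byte form → F3 B6 82 A8.
U+10007: 4-byte form → F0 90 80 87.
U+07C8: 2-byte form → DF 88.
U+261D: 3-byte form → E2 98 9D.
U+F984: 3-byte form → EF A6 84.
U+21AE: 3-byte form → E2 86 AE.
U+1042F: 4-byte form → F0 90 90 AF.
U+A327: 3-byte form → EA 8C A7.
U+0038: 1-byte form → 38.
Concatenated (27 bytes): F3 B6 82 A8 F0 90 80 87 DF 88 E2 98 9D EF A6 84 E2 86 AE F0 90 90 AF EA 8C A7 38.

F3 B6 82 A8 F0 90 80 87 DF 88 E2 98 9D EF A6 84 E2 86 AE F0 90 90 AF EA 8C A7 38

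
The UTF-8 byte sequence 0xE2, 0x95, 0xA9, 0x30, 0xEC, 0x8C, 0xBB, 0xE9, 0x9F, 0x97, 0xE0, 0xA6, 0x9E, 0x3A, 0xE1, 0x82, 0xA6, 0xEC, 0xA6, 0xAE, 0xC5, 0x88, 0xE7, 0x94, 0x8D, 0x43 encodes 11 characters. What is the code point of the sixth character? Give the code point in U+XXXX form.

Offset 0: leading byte 0xE2 = 11100010 → 3-byte char #1 = E2 95 A9.
Offset 3: leading byte 0x30 = 00110000 → 1-byte char #2 = 30.
Offset 4: leading byte 0xEC = 11101100 → 3-byte char #3 = EC 8C BB.
Offset 7: leading byte 0xE9 = 11101001 → 3-byte char #4 = E9 9F 97.
Offset 10: leading byte 0xE0 = 11100000 → 3-byte char #5 = E0 A6 9E.
Offset 13: leading byte 0x3A = 00111010 → 1-byte char #6 = 3A.
Leading byte 0x3A = 00111010 matches 0xxxxxxx → 1-byte sequence.
Byte 1: 0x3A = 00111010, payload 0111010 (7 bits).
Concatenate: 0111010 = 0x3A (7 bits → U+003A).

U+003A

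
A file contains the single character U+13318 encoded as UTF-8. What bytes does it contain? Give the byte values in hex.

U+13318 = 0x13318 = 78616 decimal. In range U+10000–U+10FFFF → 4-byte form: 11110xxx 10xxxxxx 10xxxxxx 10xxxxxx.
Binary (21 bits): 000010011001100011000.
Split 3+6+6+6: 000 | 010011 | 001100 | 011000.
Byte 1: 11110000 = 0xF0.
Byte 2: 10010011 = 0x93.
Byte 3: 10001100 = 0x8C.
Byte 4: 10011000 = 0x98.

F0 93 8C 98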